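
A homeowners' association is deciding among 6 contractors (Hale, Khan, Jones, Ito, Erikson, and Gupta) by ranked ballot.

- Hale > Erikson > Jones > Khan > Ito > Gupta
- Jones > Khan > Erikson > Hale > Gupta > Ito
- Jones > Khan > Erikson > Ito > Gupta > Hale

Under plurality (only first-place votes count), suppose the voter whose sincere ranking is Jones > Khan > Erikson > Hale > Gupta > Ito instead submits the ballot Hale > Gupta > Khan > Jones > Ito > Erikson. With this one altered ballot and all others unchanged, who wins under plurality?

First-place totals with the altered ballot: Hale 2, Khan 0, Jones 1, Ito 0, Erikson 0, Gupta 0.
The switch changes the winner from Jones to Hale.

Hale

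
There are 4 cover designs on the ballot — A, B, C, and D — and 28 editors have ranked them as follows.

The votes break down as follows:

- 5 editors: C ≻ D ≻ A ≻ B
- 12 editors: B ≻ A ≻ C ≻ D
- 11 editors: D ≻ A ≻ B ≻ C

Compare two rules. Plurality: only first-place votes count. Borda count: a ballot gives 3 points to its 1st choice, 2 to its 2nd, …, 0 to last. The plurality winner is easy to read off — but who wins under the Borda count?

Plurality first-place counts: A 0, B 12, C 5, D 11 → B.
Borda totals: A 51, B 47, C 27, D 43 → A.

A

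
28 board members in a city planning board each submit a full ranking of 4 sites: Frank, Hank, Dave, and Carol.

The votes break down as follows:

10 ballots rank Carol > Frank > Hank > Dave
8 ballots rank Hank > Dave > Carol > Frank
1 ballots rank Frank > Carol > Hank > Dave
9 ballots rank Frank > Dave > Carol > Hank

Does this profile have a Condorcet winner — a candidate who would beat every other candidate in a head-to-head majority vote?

No

Head-to-head results (28 voters total):
Frank vs Hank: Frank wins 20–8.
Frank vs Dave: Frank wins 20–8.
Frank vs Carol: Carol wins 18–10.
Hank vs Dave: Hank wins 19–9.
Hank vs Carol: Carol wins 20–8.
Dave vs Carol: Dave wins 17–11.
No candidate beats all others: Frank beats Dave beats Carol beats Frank, a majority cycle.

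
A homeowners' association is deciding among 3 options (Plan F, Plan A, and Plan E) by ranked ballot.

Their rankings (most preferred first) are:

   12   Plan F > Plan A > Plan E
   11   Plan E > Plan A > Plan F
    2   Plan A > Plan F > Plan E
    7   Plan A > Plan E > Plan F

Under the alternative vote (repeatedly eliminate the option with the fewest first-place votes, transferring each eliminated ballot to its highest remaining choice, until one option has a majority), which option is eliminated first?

Plan A

Round 1: Plan F 12, Plan E 11, Plan A 9. Plan A has the fewest and is eliminated.
Round 2: Plan E 18, Plan F 14. Plan E has a majority.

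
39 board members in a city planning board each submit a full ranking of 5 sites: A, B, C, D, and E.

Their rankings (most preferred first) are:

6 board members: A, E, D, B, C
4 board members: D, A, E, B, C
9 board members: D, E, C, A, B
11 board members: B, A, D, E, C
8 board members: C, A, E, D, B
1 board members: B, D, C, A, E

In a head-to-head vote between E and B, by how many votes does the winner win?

15

Ballots ranking E above B: 6+4+9+8 = 27.
Ballots ranking B above E: 11+1 = 12.
E wins 27–12, a margin of 15.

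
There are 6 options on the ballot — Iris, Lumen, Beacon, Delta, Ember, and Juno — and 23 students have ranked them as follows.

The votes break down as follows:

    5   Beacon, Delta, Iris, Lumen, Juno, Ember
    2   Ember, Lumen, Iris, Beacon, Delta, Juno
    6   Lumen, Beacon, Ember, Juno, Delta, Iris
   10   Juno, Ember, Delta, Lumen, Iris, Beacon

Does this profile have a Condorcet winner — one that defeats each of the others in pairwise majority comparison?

Head-to-head results (23 voters total):
Iris vs Lumen: Lumen wins 18–5.
Iris vs Beacon: Iris wins 12–11.
Iris vs Delta: Delta wins 21–2.
Iris vs Ember: Ember wins 18–5.
Iris vs Juno: Juno wins 16–7.
Lumen vs Beacon: Lumen wins 18–5.
Lumen vs Delta: Delta wins 15–8.
Lumen vs Ember: Ember wins 12–11.
Lumen vs Juno: Lumen wins 13–10.
Beacon vs Delta: Beacon wins 13–10.
Beacon vs Ember: Ember wins 12–11.
Beacon vs Juno: Beacon wins 13–10.
Delta vs Ember: Ember wins 18–5.
Delta vs Juno: Juno wins 16–7.
Ember vs Juno: Juno wins 15–8.
No candidate beats all others: Iris beats Beacon beats Delta beats Iris, a majority cycle.

No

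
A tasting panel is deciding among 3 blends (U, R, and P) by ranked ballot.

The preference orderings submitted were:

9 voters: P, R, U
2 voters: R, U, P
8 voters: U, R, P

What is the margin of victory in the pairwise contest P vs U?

Ballots ranking P above U: 9.
Ballots ranking U above P: 2+8 = 10.
U wins 10–9, a margin of 1.

1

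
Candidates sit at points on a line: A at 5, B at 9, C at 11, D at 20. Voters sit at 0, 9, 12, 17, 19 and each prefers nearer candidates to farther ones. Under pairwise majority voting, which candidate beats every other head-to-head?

C

With single-peaked preferences on a line, the Condorcet winner is the candidate closest to the median voter.
The median voter (position 12) is closest to C at 11.
Check: C vs B — voters closer to C: 3 of 5.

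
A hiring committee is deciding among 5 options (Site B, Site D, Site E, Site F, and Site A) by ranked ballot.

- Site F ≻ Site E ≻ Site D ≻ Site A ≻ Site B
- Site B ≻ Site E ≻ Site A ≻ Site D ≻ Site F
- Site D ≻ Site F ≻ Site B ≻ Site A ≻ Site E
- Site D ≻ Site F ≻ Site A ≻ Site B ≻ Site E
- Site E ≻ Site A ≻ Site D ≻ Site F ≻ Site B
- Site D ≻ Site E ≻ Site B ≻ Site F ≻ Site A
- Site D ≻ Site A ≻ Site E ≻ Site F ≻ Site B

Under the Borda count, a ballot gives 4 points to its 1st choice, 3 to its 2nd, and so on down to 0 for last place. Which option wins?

Borda scores:
  Site B: 0 + 4 + 2 + 1 + 0 + 2 + 0 = 9
  Site D: 2 + 1 + 4 + 4 + 2 + 4 + 4 = 21
  Site E: 3 + 3 + 0 + 0 + 4 + 3 + 2 = 15
  Site F: 4 + 0 + 3 + 3 + 1 + 1 + 1 = 13
  Site A: 1 + 2 + 1 + 2 + 3 + 0 + 3 = 12
Site D has the highest total.

Site D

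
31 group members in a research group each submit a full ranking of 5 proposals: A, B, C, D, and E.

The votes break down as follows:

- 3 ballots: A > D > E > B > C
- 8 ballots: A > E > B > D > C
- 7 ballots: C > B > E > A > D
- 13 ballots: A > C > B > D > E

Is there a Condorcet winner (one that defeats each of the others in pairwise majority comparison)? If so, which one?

A

Head-to-head results (31 voters total):
A vs B: A wins 24–7.
A vs C: A wins 24–7.
A vs D: A wins 31–0.
A vs E: A wins 24–7.
B vs C: C wins 20–11.
B vs D: B wins 28–3.
B vs E: B wins 20–11.
C vs D: C wins 20–11.
C vs E: C wins 20–11.
D vs E: D wins 16–15.
A beats each rival — B (24–7), C (24–7), D (31–0), E (24–7) — so A is the Condorcet winner.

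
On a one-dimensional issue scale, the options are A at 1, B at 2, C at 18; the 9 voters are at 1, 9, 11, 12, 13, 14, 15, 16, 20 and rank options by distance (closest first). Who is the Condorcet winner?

With single-peaked preferences on a line, the Condorcet winner is the candidate closest to the median voter.
The median voter (position 13) is closest to C at 18.
Check: C vs B — voters closer to C: 7 of 9.

C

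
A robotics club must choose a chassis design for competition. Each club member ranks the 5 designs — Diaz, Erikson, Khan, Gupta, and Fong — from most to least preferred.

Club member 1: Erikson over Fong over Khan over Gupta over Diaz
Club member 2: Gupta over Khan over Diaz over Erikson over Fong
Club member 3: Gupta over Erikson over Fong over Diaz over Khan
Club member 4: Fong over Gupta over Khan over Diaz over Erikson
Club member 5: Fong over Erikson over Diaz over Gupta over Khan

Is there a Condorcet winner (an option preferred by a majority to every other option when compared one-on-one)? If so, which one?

Head-to-head results (5 voters total):
Diaz vs Erikson: Erikson wins 3–2.
Diaz vs Khan: Khan wins 3–2.
Diaz vs Gupta: Gupta wins 4–1.
Diaz vs Fong: Fong wins 4–1.
Erikson vs Khan: Erikson wins 3–2.
Erikson vs Gupta: Gupta wins 3–2.
Erikson vs Fong: Erikson wins 3–2.
Khan vs Gupta: Gupta wins 4–1.
Khan vs Fong: Fong wins 4–1.
Gupta vs Fong: Fong wins 3–2.
No candidate beats all others: Erikson beats Fong beats Gupta beats Erikson, a majority cycle.

There is no Condorcet winner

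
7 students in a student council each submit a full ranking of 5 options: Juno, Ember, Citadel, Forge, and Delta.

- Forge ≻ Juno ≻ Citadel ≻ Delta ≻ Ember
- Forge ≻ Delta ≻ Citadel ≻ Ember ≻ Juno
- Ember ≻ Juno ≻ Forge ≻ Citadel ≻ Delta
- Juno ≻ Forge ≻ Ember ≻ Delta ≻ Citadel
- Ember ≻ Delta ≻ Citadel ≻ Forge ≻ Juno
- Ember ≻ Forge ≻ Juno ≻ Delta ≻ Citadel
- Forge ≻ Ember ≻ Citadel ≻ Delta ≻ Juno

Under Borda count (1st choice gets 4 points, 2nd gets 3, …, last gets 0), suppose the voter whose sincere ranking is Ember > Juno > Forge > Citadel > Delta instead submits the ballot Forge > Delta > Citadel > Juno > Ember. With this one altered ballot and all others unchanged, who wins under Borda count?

Borda totals with the altered ballot: Juno 10, Ember 14, Citadel 10, Forge 23, Delta 13.
The winner is unchanged: still Forge.

Forge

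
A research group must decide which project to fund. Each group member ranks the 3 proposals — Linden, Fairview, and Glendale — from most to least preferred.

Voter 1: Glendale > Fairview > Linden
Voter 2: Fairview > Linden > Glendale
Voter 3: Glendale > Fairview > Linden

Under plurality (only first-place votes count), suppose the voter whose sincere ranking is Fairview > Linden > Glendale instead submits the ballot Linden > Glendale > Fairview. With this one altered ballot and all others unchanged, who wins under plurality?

First-place totals with the altered ballot: Linden 1, Fairview 0, Glendale 2.
The winner is unchanged: still Glendale.

Glendale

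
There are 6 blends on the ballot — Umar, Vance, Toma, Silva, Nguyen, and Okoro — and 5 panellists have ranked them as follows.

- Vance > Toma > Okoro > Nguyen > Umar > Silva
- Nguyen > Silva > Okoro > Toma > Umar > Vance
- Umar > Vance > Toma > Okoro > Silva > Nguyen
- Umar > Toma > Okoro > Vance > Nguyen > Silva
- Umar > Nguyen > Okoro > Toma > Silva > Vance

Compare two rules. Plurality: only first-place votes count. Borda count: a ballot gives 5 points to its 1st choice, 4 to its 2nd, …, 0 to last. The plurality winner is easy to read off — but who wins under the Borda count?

Plurality first-place counts: Umar 3, Vance 1, Toma 0, Silva 0, Nguyen 1, Okoro 0 → Umar.
Borda totals: Umar 17, Vance 11, Toma 15, Silva 6, Nguyen 12, Okoro 14 → Umar.

Umar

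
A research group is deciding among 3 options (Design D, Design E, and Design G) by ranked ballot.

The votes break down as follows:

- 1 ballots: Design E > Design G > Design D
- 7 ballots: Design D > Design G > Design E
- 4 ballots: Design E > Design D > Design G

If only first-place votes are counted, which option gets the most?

Design D

First-place vote totals:
  Design D: 7
  Design E: 5
  Design G: 0
Design D has the most first-place votes.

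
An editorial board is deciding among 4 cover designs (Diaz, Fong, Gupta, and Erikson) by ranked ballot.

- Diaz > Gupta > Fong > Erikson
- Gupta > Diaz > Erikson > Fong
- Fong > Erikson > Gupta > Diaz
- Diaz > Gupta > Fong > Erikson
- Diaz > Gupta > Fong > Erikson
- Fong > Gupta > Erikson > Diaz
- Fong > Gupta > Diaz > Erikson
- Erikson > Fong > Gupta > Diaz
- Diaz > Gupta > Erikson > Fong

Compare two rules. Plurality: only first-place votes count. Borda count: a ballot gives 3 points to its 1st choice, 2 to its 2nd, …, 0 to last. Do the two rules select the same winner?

No

Plurality first-place counts: Diaz 4, Fong 3, Gupta 1, Erikson 1 → Diaz.
Borda totals: Diaz 15, Fong 14, Gupta 17, Erikson 8 → Gupta.
The two rules disagree: plurality picks Diaz, Borda picks Gupta.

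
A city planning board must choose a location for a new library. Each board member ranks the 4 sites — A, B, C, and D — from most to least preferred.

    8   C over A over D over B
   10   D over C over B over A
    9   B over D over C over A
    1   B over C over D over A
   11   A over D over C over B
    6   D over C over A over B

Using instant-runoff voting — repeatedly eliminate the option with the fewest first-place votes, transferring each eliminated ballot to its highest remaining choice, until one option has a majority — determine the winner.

Round 1: D 16, A 11, B 10, C 8. C has the fewest and is eliminated.
Round 2: A 19, D 16, B 10. B has the fewest and is eliminated.
Round 3: D 26, A 19. D has a majority.

D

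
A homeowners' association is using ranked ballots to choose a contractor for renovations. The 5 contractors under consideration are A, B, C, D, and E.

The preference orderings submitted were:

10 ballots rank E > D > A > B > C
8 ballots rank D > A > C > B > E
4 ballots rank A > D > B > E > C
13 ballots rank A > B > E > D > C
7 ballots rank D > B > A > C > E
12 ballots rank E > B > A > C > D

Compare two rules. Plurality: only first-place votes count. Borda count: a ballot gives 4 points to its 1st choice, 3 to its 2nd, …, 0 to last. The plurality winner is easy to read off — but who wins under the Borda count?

Plurality first-place counts: A 17, B 0, C 0, D 15, E 22 → E.
Borda totals: A 150, B 122, C 35, D 115, E 118 → A.

A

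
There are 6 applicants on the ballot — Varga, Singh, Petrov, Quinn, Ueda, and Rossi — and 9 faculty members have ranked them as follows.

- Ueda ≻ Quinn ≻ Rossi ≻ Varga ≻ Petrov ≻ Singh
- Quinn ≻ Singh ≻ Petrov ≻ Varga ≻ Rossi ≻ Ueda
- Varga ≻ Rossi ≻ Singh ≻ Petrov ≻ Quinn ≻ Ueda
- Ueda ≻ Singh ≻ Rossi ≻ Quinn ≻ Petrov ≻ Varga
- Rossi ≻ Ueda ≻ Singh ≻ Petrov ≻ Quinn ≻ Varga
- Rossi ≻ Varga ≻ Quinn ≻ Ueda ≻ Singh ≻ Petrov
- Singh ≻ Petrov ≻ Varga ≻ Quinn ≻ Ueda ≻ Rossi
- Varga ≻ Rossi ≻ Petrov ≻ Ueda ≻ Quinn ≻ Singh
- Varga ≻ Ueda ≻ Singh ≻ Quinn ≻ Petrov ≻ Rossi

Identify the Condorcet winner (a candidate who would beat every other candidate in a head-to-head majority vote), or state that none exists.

Varga

Head-to-head results (9 voters total):
Varga vs Singh: Varga wins 5–4.
Varga vs Petrov: Varga wins 5–4.
Varga vs Quinn: Varga wins 5–4.
Varga vs Ueda: Varga wins 6–3.
Varga vs Rossi: Varga wins 5–4.
Singh vs Petrov: Singh wins 7–2.
Singh vs Quinn: Singh wins 5–4.
Singh vs Ueda: Ueda wins 6–3.
Singh vs Rossi: Rossi wins 5–4.
Petrov vs Quinn: Quinn wins 5–4.
Petrov vs Ueda: Ueda wins 5–4.
Petrov vs Rossi: Rossi wins 6–3.
Quinn vs Ueda: Ueda wins 5–4.
Quinn vs Rossi: Rossi wins 5–4.
Ueda vs Rossi: Rossi wins 5–4.
Varga beats each rival — Singh (5–4), Petrov (5–4), Quinn (5–4), Ueda (6–3), Rossi (5–4) — so Varga is the Condorcet winner.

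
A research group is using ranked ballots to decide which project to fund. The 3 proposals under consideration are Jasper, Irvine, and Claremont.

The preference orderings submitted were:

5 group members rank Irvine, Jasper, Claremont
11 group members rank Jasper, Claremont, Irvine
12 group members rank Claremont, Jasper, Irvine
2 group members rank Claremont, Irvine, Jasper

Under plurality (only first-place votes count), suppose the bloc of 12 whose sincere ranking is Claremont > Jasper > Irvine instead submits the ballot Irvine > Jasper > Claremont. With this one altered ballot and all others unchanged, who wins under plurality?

First-place totals with the altered ballot: Jasper 11, Irvine 17, Claremont 2.
The switch changes the winner from Claremont to Irvine.

Irvine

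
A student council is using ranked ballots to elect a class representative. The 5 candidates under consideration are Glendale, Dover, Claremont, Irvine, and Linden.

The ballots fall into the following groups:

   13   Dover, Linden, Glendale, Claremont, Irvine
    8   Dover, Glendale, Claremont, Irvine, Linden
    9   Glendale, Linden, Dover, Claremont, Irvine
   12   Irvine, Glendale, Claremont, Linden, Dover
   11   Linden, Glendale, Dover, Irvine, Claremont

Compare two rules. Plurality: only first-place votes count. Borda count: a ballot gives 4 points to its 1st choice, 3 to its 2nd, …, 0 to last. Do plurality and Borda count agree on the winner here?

No

Plurality first-place counts: Glendale 9, Dover 21, Claremont 0, Irvine 12, Linden 11 → Dover.
Borda totals: Glendale 155, Dover 124, Claremont 62, Irvine 67, Linden 122 → Glendale.
The two rules disagree: plurality picks Dover, Borda picks Glendale.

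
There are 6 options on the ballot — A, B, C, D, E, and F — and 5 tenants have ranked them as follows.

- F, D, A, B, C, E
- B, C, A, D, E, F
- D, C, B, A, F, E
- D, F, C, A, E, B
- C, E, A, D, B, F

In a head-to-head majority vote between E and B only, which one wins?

Ballots ranking E above B: 2.
Ballots ranking B above E: 3.
B wins the head-to-head, 3–2.

B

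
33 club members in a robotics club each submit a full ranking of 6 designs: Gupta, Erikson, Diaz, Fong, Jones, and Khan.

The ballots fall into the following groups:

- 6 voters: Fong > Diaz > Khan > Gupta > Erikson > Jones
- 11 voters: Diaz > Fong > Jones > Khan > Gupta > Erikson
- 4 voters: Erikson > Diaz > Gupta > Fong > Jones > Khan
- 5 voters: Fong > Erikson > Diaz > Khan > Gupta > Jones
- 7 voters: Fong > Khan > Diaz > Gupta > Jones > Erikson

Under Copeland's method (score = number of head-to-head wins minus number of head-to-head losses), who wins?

Fong

Pairwise results:
  Gupta vs Erikson: Gupta wins 24–9.
  Gupta vs Diaz: Diaz wins 33–0.
  Gupta vs Fong: Fong wins 29–4.
  Gupta vs Jones: Gupta wins 22–11.
  Gupta vs Khan: Khan wins 29–4.
  Erikson vs Diaz: Diaz wins 24–9.
  Erikson vs Fong: Fong wins 29–4.
  Erikson vs Jones: Jones wins 18–15.
  Erikson vs Khan: Khan wins 24–9.
  Diaz vs Fong: Fong wins 18–15.
  Diaz vs Jones: Diaz wins 33–0.
  Diaz vs Khan: Diaz wins 26–7.
  Fong vs Jones: Fong wins 33–0.
  Fong vs Khan: Fong wins 33–0.
  Jones vs Khan: Khan wins 18–15.
Copeland scores (wins − losses):
  Gupta: 2 − 3 = -1
  Erikson: 0 − 5 = -5
  Diaz: 4 − 1 = 3
  Fong: 5 − 0 = 5
  Jones: 1 − 4 = -3
  Khan: 3 − 2 = 1
Fong has the best Copeland score.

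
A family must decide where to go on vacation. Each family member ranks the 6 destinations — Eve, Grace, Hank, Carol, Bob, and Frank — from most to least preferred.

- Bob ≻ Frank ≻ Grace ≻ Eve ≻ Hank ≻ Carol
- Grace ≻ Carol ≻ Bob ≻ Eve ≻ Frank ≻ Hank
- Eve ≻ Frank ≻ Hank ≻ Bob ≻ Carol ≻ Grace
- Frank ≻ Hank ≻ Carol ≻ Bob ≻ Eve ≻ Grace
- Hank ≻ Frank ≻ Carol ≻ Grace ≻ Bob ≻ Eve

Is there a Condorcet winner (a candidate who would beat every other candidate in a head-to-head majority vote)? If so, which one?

Head-to-head results (5 voters total):
Eve vs Grace: Grace wins 3–2.
Eve vs Hank: Eve wins 3–2.
Eve vs Carol: Carol wins 3–2.
Eve vs Bob: Bob wins 4–1.
Eve vs Frank: Frank wins 3–2.
Grace vs Hank: Hank wins 3–2.
Grace vs Carol: Carol wins 3–2.
Grace vs Bob: Bob wins 3–2.
Grace vs Frank: Frank wins 4–1.
Hank vs Carol: Hank wins 4–1.
Hank vs Bob: Hank wins 3–2.
Hank vs Frank: Frank wins 4–1.
Carol vs Bob: Carol wins 3–2.
Carol vs Frank: Frank wins 4–1.
Bob vs Frank: Frank wins 3–2.
Frank beats each rival — Eve (3–2), Grace (4–1), Hank (4–1), Carol (4–1), Bob (3–2) — so Frank is the Condorcet winner.

Frank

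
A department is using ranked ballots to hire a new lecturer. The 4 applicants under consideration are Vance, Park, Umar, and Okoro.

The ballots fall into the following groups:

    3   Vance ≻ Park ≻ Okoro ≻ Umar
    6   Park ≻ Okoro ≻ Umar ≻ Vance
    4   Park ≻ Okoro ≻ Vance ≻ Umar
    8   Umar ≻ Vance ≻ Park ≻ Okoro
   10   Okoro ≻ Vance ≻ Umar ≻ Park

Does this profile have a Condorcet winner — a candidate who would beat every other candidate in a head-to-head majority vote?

No

Head-to-head results (31 voters total):
Vance vs Park: Vance wins 21–10.
Vance vs Umar: Vance wins 17–14.
Vance vs Okoro: Okoro wins 20–11.
Park vs Umar: Umar wins 18–13.
Park vs Okoro: Park wins 21–10.
Umar vs Okoro: Okoro wins 23–8.
No candidate beats all others: Vance beats Park beats Okoro beats Vance, a majority cycle.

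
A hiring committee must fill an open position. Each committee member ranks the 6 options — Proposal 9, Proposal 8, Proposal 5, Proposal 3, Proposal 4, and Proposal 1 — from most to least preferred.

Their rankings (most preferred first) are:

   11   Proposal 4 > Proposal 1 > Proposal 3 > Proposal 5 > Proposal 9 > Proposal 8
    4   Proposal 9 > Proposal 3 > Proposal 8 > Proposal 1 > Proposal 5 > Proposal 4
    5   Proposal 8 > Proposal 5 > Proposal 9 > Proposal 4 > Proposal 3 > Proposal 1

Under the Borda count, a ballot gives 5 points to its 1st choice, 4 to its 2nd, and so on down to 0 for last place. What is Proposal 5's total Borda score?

46

Borda scores:
  Proposal 9: 11·1 + 4·5 + 5·3 = 46
  Proposal 8: 11·0 + 4·3 + 5·5 = 37
  Proposal 5: 11·2 + 4·1 + 5·4 = 46
  Proposal 3: 11·3 + 4·4 + 5·1 = 54
  Proposal 4: 11·5 + 4·0 + 5·2 = 65
  Proposal 1: 11·4 + 4·2 + 5·0 = 52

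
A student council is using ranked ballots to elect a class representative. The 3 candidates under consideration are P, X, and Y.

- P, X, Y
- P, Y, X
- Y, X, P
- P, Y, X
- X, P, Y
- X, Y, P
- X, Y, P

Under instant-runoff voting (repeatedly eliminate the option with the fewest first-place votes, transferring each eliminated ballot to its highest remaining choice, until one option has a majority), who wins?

Round 1: P 3, X 3, Y 1. Y has the fewest and is eliminated.
Round 2: X 4, P 3. X has a majority.

X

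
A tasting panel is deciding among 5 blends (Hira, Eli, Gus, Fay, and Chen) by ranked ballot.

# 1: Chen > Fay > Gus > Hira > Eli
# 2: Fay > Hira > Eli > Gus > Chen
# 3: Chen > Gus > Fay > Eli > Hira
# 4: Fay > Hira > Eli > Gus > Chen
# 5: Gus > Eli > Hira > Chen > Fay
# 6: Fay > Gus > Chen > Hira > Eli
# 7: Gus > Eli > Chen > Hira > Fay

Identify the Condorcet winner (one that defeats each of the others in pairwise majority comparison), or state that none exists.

None — there is no Condorcet winner

Head-to-head results (7 voters total):
Hira vs Eli: Hira wins 4–3.
Hira vs Gus: Gus wins 5–2.
Hira vs Fay: Fay wins 5–2.
Hira vs Chen: Chen wins 4–3.
Eli vs Gus: Gus wins 5–2.
Eli vs Fay: Fay wins 5–2.
Eli vs Chen: Eli wins 4–3.
Gus vs Fay: Fay wins 4–3.
Gus vs Chen: Gus wins 5–2.
Fay vs Chen: Chen wins 4–3.
No candidate beats all others: Hira beats Eli beats Chen beats Hira, a majority cycle.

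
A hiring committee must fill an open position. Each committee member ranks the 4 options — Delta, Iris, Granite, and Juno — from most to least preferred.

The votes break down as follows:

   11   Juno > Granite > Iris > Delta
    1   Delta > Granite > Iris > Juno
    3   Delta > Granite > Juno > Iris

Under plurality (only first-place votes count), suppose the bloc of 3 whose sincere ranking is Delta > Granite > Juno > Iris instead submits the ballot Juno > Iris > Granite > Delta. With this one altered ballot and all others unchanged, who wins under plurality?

Juno

First-place totals with the altered ballot: Delta 1, Iris 0, Granite 0, Juno 14.
The winner is unchanged: still Juno.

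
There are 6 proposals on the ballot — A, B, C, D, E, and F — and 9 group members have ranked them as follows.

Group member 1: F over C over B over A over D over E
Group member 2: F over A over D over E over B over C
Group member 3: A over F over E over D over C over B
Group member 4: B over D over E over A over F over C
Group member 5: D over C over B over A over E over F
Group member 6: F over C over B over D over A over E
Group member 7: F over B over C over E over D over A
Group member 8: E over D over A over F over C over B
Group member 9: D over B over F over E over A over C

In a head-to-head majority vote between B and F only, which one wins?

F

Ballots ranking B above F: 3.
Ballots ranking F above B: 6.
F wins the head-to-head, 6–3.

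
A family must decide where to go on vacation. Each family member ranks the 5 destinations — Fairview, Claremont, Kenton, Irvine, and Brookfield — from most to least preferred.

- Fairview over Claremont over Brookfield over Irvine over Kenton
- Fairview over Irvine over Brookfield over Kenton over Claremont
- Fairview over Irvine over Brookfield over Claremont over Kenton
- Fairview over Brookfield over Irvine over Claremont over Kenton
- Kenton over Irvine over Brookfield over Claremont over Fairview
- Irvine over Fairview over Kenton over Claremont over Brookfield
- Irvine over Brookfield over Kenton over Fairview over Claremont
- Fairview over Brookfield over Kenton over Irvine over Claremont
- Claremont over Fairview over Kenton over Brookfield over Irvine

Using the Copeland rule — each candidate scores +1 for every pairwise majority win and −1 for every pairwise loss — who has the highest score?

Pairwise results:
  Fairview vs Claremont: Fairview wins 7–2.
  Fairview vs Kenton: Fairview wins 7–2.
  Fairview vs Irvine: Fairview wins 6–3.
  Fairview vs Brookfield: Fairview wins 7–2.
  Claremont vs Kenton: Kenton wins 5–4.
  Claremont vs Irvine: Irvine wins 7–2.
  Claremont vs Brookfield: Brookfield wins 6–3.
  Kenton vs Irvine: Irvine wins 6–3.
  Kenton vs Brookfield: Brookfield wins 6–3.
  Irvine vs Brookfield: Irvine wins 5–4.
Copeland scores (wins − losses):
  Fairview: 4 − 0 = 4
  Claremont: 0 − 4 = -4
  Kenton: 1 − 3 = -2
  Irvine: 3 − 1 = 2
  Brookfield: 2 − 2 = 0
Fairview has the best Copeland score.

Fairview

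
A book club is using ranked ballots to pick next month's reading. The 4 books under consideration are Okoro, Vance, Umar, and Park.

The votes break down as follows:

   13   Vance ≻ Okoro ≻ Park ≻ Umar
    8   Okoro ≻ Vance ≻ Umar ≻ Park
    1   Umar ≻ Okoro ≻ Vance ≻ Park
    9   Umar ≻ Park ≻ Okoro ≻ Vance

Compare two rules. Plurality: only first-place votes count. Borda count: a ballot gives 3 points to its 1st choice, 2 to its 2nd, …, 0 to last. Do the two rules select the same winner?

No

Plurality first-place counts: Okoro 8, Vance 13, Umar 10, Park 0 → Vance.
Borda totals: Okoro 61, Vance 56, Umar 38, Park 31 → Okoro.
The two rules disagree: plurality picks Vance, Borda picks Okoro.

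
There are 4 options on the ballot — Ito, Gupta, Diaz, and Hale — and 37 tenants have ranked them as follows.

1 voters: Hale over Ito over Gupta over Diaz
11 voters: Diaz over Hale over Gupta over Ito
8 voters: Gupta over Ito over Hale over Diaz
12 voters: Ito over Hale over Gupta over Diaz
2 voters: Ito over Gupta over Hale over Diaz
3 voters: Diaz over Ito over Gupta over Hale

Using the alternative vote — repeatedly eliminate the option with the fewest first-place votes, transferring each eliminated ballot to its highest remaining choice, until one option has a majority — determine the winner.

Round 1: Ito 14, Diaz 14, Gupta 8, Hale 1. Hale has the fewest and is eliminated.
Round 2: Ito 15, Diaz 14, Gupta 8. Gupta has the fewest and is eliminated.
Round 3: Ito 23, Diaz 14. Ito has a majority.

Ito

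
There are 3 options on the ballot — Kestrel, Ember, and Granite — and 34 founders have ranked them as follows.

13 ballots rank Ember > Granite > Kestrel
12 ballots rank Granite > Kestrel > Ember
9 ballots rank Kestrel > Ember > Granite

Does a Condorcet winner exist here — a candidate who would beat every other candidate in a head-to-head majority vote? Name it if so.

There is no Condorcet winner

Head-to-head results (34 voters total):
Kestrel vs Ember: Kestrel wins 21–13.
Kestrel vs Granite: Granite wins 25–9.
Ember vs Granite: Ember wins 22–12.
No candidate beats all others: Kestrel beats Ember beats Granite beats Kestrel, a majority cycle.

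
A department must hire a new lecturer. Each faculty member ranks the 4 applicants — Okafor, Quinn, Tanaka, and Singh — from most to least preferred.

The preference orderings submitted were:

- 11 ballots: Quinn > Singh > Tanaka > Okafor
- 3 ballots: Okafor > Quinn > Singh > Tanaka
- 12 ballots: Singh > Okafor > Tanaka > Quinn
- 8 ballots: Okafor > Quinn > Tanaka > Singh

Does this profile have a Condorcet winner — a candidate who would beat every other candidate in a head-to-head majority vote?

Head-to-head results (34 voters total):
Okafor vs Quinn: Okafor wins 23–11.
Okafor vs Tanaka: Okafor wins 23–11.
Okafor vs Singh: Singh wins 23–11.
Quinn vs Tanaka: Quinn wins 22–12.
Quinn vs Singh: Quinn wins 22–12.
Tanaka vs Singh: Singh wins 26–8.
No candidate beats all others: Okafor beats Quinn beats Singh beats Okafor, a majority cycle.

No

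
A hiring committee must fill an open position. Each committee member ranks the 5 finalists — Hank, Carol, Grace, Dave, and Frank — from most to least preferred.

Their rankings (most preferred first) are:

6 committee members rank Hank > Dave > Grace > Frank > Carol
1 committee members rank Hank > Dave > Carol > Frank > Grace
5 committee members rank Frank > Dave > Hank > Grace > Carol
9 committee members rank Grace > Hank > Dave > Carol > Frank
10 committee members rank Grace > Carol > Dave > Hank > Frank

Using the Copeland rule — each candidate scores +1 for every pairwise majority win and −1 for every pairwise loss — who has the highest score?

Grace

Pairwise results:
  Hank vs Carol: Hank wins 21–10.
  Hank vs Grace: Grace wins 19–12.
  Hank vs Dave: Hank wins 16–15.
  Hank vs Frank: Hank wins 26–5.
  Carol vs Grace: Grace wins 30–1.
  Carol vs Dave: Dave wins 21–10.
  Carol vs Frank: Carol wins 20–11.
  Grace vs Dave: Grace wins 19–12.
  Grace vs Frank: Grace wins 25–6.
  Dave vs Frank: Dave wins 26–5.
Copeland scores (wins − losses):
  Hank: 3 − 1 = 2
  Carol: 1 − 3 = -2
  Grace: 4 − 0 = 4
  Dave: 2 − 2 = 0
  Frank: 0 − 4 = -4
Grace has the best Copeland score.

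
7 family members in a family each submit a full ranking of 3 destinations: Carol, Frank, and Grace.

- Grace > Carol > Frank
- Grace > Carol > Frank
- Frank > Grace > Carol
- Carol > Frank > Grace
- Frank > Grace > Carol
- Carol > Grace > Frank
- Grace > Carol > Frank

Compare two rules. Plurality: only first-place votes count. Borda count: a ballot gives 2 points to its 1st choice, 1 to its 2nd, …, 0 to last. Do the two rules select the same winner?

Yes

Plurality first-place counts: Carol 2, Frank 2, Grace 3 → Grace.
Borda totals: Carol 7, Frank 5, Grace 9 → Grace.
The two rules agree on Grace.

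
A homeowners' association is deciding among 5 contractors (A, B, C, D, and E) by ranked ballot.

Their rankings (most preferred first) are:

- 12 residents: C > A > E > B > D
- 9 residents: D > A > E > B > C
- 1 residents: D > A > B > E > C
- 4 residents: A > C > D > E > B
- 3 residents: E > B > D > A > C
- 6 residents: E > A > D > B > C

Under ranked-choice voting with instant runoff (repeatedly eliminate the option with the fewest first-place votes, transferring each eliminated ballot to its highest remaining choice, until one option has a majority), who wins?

D

Round 1: C 12, D 10, E 9, A 4, B 0. B has the fewest and is eliminated.
Round 2: C 12, D 10, E 9, A 4. A has the fewest and is eliminated.
Round 3: C 16, D 10, E 9. E has the fewest and is eliminated.
Round 4: D 19, C 16. D has a majority.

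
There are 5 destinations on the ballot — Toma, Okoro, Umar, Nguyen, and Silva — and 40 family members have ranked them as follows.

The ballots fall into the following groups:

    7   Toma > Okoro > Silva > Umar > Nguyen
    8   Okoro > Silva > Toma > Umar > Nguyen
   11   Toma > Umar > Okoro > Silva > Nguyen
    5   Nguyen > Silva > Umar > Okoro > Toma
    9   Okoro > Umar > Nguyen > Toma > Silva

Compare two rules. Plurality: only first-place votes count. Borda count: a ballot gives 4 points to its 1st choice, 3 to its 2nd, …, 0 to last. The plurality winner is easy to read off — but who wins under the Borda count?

Okoro

Plurality first-place counts: Toma 18, Okoro 17, Umar 0, Nguyen 5, Silva 0 → Toma.
Borda totals: Toma 97, Okoro 116, Umar 85, Nguyen 38, Silva 64 → Okoro.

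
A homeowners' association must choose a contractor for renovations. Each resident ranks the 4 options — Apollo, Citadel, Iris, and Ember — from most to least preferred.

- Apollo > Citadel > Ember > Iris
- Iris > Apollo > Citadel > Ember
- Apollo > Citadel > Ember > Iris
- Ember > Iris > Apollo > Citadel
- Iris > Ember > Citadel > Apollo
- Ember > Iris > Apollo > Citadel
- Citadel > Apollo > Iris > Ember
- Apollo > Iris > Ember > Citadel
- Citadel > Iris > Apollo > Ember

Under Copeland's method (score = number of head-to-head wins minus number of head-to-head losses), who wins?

Iris

Pairwise results:
  Apollo vs Citadel: Apollo wins 6–3.
  Apollo vs Iris: Iris wins 5–4.
  Apollo vs Ember: Apollo wins 6–3.
  Citadel vs Iris: Iris wins 5–4.
  Citadel vs Ember: Citadel wins 5–4.
  Iris vs Ember: Iris wins 5–4.
Copeland scores (wins − losses):
  Apollo: 2 − 1 = 1
  Citadel: 1 − 2 = -1
  Iris: 3 − 0 = 3
  Ember: 0 − 3 = -3
Iris has the best Copeland score.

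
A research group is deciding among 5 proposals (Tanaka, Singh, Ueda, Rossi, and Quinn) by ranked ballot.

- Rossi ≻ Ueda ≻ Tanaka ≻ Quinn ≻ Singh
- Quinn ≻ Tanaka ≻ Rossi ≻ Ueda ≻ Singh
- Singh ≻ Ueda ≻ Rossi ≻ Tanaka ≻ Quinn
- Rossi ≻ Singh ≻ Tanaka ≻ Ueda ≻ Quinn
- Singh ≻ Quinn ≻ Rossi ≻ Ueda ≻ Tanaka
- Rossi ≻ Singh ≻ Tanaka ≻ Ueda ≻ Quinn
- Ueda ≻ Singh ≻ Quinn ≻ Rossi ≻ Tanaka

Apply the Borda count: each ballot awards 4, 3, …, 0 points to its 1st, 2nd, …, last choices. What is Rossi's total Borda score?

Borda scores:
  Tanaka: 2 + 3 + 1 + 2 + 0 + 2 + 0 = 10
  Singh: 0 + 0 + 4 + 3 + 4 + 3 + 3 = 17
  Ueda: 3 + 1 + 3 + 1 + 1 + 1 + 4 = 14
  Rossi: 4 + 2 + 2 + 4 + 2 + 4 + 1 = 19
  Quinn: 1 + 4 + 0 + 0 + 3 + 0 + 2 = 10

19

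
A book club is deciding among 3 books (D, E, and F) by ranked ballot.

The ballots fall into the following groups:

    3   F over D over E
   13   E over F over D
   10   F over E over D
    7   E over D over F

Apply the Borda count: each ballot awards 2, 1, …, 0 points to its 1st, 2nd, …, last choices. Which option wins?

Borda scores:
  D: 3·1 + 13·0 + 10·0 + 7·1 = 10
  E: 3·0 + 13·2 + 10·1 + 7·2 = 50
  F: 3·2 + 13·1 + 10·2 + 7·0 = 39
E has the highest total.

E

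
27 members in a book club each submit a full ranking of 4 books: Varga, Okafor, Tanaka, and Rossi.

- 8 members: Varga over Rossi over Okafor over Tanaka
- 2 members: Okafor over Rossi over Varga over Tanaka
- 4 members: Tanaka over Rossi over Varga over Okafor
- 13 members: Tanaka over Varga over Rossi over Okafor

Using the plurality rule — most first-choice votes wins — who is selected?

Tanaka

First-place vote totals:
  Varga: 8
  Okafor: 2
  Tanaka: 17
  Rossi: 0
Tanaka has the most first-place votes.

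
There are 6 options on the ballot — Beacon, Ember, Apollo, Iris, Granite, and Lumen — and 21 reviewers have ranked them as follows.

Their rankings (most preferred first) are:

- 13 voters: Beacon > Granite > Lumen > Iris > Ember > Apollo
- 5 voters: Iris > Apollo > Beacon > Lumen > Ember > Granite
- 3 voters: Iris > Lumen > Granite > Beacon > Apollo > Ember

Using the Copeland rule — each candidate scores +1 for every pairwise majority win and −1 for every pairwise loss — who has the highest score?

Beacon

Pairwise results:
  Beacon vs Ember: Beacon wins 21–0.
  Beacon vs Apollo: Beacon wins 16–5.
  Beacon vs Iris: Beacon wins 13–8.
  Beacon vs Granite: Beacon wins 18–3.
  Beacon vs Lumen: Beacon wins 18–3.
  Ember vs Apollo: Ember wins 13–8.
  Ember vs Iris: Iris wins 21–0.
  Ember vs Granite: Granite wins 16–5.
  Ember vs Lumen: Lumen wins 21–0.
  Apollo vs Iris: Iris wins 21–0.
  Apollo vs Granite: Granite wins 16–5.
  Apollo vs Lumen: Lumen wins 16–5.
  Iris vs Granite: Granite wins 13–8.
  Iris vs Lumen: Lumen wins 13–8.
  Granite vs Lumen: Granite wins 13–8.
Copeland scores (wins − losses):
  Beacon: 5 − 0 = 5
  Ember: 1 − 4 = -3
  Apollo: 0 − 5 = -5
  Iris: 2 − 3 = -1
  Granite: 4 − 1 = 3
  Lumen: 3 − 2 = 1
Beacon has the best Copeland score.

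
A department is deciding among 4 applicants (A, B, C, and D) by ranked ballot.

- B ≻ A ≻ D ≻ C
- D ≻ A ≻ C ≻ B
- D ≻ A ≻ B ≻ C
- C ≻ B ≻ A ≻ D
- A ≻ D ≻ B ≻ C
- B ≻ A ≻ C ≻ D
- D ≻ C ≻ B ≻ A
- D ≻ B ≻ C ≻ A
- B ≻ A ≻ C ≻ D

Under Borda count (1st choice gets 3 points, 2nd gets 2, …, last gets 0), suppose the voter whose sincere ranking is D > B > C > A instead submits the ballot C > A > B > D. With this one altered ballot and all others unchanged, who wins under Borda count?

Borda totals with the altered ballot: A 16, B 15, C 11, D 12.
The switch changes the winner from B to A.

A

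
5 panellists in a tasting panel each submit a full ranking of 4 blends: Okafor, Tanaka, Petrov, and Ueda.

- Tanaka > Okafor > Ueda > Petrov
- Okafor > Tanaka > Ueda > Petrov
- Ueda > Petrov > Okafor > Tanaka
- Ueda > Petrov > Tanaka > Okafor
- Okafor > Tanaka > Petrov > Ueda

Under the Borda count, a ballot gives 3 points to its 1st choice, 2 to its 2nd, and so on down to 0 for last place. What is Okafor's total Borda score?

9

Borda scores:
  Okafor: 2 + 3 + 1 + 0 + 3 = 9
  Tanaka: 3 + 2 + 0 + 1 + 2 = 8
  Petrov: 0 + 0 + 2 + 2 + 1 = 5
  Ueda: 1 + 1 + 3 + 3 + 0 = 8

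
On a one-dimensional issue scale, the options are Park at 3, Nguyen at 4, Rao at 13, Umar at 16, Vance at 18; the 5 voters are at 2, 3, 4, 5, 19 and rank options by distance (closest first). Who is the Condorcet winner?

With single-peaked preferences on a line, the Condorcet winner is the candidate closest to the median voter.
The median voter (position 4) is closest to Nguyen at 4.
Check: Nguyen vs Umar — voters closer to Nguyen: 4 of 5.

Nguyen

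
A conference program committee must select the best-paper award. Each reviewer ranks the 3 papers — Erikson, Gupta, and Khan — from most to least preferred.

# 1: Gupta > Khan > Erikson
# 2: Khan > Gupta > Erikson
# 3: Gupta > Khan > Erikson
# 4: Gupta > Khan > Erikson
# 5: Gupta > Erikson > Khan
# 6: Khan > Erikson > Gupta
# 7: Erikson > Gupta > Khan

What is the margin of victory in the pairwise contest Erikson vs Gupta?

3

Ballots ranking Erikson above Gupta: 2.
Ballots ranking Gupta above Erikson: 5.
Gupta wins 5–2, a margin of 3.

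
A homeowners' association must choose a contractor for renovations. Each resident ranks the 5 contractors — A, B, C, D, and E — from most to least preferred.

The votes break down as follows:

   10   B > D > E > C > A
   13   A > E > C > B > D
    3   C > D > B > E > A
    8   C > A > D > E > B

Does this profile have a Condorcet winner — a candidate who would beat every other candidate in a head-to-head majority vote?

Head-to-head results (34 voters total):
A vs B: A wins 21–13.
A vs C: C wins 21–13.
A vs D: A wins 21–13.
A vs E: A wins 21–13.
B vs C: C wins 24–10.
B vs D: B wins 23–11.
B vs E: E wins 21–13.
C vs D: C wins 24–10.
C vs E: E wins 23–11.
D vs E: D wins 21–13.
No candidate beats all others: A beats E beats C beats A, a majority cycle.

No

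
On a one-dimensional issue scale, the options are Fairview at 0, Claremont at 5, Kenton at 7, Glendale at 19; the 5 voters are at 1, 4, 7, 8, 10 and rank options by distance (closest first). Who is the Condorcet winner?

With single-peaked preferences on a line, the Condorcet winner is the candidate closest to the median voter.
The median voter (position 7) is closest to Kenton at 7.
Check: Kenton vs Glendale — voters closer to Kenton: 5 of 5.

Kenton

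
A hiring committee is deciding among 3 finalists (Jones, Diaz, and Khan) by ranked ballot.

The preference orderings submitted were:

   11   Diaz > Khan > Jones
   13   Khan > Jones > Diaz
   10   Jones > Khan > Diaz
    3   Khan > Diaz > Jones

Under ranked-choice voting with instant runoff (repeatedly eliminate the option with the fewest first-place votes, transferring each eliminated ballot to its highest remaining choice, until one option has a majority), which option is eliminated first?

Round 1: Khan 16, Diaz 11, Jones 10. Jones has the fewest and is eliminated.
Round 2: Khan 26, Diaz 11. Khan has a majority.

Jones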